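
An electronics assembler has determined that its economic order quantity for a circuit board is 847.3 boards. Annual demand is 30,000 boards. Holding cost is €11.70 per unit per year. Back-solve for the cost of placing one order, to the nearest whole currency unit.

The basic EOQ model gives Q* = √(2DS/H); rearrange for the unknown.
From Q* = √(2DS/H): S = Q*²H / (2D) = 847.3² × 11.7 / (2 × 30,000) = 139.9939.

S ≈ €140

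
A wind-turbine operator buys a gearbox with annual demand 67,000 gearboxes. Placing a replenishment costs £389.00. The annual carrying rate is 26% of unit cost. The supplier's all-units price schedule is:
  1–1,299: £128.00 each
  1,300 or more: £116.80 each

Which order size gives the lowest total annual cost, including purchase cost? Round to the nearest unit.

Q* ≈ 1,310 gearboxes

Holding cost per unit per year at price C is H = 0.26·C.
For each price level, check whether its EOQ is feasible; otherwise the best quantity at that price is the breakpoint.
EOQ at £128.00 = 1251.5 (feasible in tier 1): TC = 67,000×£128.00 + (67,000/1251.5)×389 + (1251.5/2)×0.26×£128.00 = £8,617,650.37.
EOQ at £116.80 = 1310.1 (feasible in tier 2): TC = 67,000×£116.80 + (67,000/1310.1)×389 + (1310.1/2)×0.26×£116.80 = £7,865,386.46.
Lowest total cost is £7,865,386.46 at Q = 1310.1.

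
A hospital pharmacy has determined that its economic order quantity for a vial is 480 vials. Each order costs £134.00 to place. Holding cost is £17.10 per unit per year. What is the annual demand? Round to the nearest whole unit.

Invert the EOQ relation Q*² = 2DS/H.
From Q* = √(2DS/H): D = Q*²H / (2S) = 480² × 17.1 / (2 × 134) = 14700.896.

D ≈ 14,701 vials per year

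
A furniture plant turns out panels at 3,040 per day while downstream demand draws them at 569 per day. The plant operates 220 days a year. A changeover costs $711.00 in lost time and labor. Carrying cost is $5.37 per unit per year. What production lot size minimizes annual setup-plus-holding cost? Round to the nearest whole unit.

Q* ≈ 6,386 panels

Annual demand D = 569 × 220 = 125,180.
Production build-up factor (1 − d/p) = 1 − 569/3,040 = 0.8128.
Q* = √(2DS / (H(1 − d/p))) = √(2 × 125,180 × 711 / (5.37 × 0.8128)).
= √(178,005,960 / 4.3649) ≈ 6386.024.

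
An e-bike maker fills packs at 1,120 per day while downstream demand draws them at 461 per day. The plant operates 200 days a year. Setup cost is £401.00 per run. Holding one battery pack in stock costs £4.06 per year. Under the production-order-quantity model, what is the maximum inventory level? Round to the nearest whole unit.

I_max ≈ 3,274 packs

Annual demand D = 461 × 200 = 92,200.
Production build-up factor (1 − d/p) = 1 − 461/1,120 = 0.5884.
Q* = √(2DS / (H(1 − d/p))) = √(2 × 92,200 × 401 / (4.06 × 0.5884)).
= √(73,944,400 / 2.3889) ≈ 5563.600.
Maximum inventory = Q*(1 − d/p) = 5563.600 × 0.5884 ≈ 3273.583.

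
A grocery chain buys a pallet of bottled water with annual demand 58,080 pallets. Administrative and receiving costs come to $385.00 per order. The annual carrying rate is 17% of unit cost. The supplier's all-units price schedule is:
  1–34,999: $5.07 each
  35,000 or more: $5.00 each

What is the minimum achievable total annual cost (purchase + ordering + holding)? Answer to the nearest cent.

TC* ≈ $300,674.11

Holding cost per unit per year at price C is H = 0.17·C.
Evaluate total cost at each tier's feasible EOQ or, if the EOQ is below the tier, at the tier's minimum quantity.
EOQ at $5.07 = 7203.3 (feasible in tier 1): TC = 58,080×$5.07 + (58,080/7203.3)×385 + (7203.3/2)×0.17×$5.07 = $300,674.11.
EOQ at $5.00 = 7253.5 < 35000, so use break Q=35000: TC = 58,080×$5.00 + (58,080/35000.0)×385 + (35000.0/2)×0.17×$5.00 = $305,913.88.
Lowest total cost among the candidates is at Q = 7203.3.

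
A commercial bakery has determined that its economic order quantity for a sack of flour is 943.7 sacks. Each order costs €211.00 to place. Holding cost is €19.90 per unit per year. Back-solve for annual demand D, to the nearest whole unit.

Invert the EOQ relation Q*² = 2DS/H.
From Q* = √(2DS/H): D = Q*²H / (2S) = 943.7² × 19.9 / (2 × 211) = 41996.059.

D ≈ 41,996 sacks per year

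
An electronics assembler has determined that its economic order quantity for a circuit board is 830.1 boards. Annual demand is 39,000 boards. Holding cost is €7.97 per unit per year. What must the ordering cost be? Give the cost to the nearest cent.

Invert the EOQ relation Q*² = 2DS/H.
From Q* = √(2DS/H): S = Q*²H / (2D) = 830.1² × 7.97 / (2 × 39,000) = 70.4084.

S ≈ €70.41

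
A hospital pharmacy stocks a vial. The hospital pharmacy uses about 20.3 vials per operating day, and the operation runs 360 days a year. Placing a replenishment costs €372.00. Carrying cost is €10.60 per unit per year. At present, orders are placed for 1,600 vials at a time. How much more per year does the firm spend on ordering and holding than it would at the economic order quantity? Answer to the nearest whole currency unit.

Annual demand D = 20.3 × 360 = 7,308.
EOQ = √(2DS/H) = √(2 × 7,308 × 372 / 10.6) ≈ 716.20.
Cost at Q* = (D/Q*)S + (Q*/2)H = √(2DSH) ≈ €7,591.69.
Cost at Q = 1,600: (7,308/1,600)×372 + (1,600/2)×10.6 = €1,699.11 + €8,480.00 = €10,179.11.
Excess = €10,179.11 − €7,591.69 = €2,587.42.

Extra cost ≈ €2,587 per year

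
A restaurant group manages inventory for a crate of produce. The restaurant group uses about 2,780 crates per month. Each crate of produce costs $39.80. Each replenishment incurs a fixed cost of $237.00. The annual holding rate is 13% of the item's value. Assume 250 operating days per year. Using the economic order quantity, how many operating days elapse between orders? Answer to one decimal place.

Annual demand D = 2,780 × 12 = 33,360.
Holding cost H = 0.13 × $39.80 = $5.1740 per unit per year.
Q* = √(2DS/H) = √(2 × 33,360 × 237 / 5.174) ≈ 1748.19.
Cycle time = Q*/D × 250 = 1748.19 / 33,360 × 250 ≈ 13.101 days.

T ≈ 13.1 days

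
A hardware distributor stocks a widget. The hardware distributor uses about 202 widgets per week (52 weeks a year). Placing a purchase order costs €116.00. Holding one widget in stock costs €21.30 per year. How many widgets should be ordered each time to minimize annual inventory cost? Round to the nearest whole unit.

Q* ≈ 338 widgets

Annual demand D = 202 × 52 = 10,504.
EOQ = √(2DS / H) = √(2 × 10,504 × 116 / 21.3).
= √(2,436,928 / 21.3) = √114,409.7653 ≈ 338.245.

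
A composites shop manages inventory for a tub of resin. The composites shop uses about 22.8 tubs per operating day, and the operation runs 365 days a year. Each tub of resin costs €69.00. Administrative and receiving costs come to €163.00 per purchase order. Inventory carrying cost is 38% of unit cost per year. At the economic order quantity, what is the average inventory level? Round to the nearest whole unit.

Average inventory ≈ 161 tubs

Annual demand D = 22.8 × 365 = 8,322.
Holding cost H = 0.38 × €69.00 = €26.2200 per unit per year.
The optimal lot size = √(2DS/H) = √(2 × 8,322 × 163 / 26.22) ≈ 321.67.
Average inventory = Q*/2 ≈ 321.67 / 2 = 160.833.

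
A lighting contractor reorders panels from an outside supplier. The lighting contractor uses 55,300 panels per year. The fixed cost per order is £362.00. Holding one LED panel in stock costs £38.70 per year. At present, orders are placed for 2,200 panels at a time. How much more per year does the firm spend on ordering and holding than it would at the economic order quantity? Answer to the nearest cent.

Extra cost ≈ £12,306.44 per year

EOQ = √(2DS/H) = √(2 × 55,300 × 362 / 38.7) ≈ 1017.13.
Cost at Q* = (D/Q*)S + (Q*/2)H = √(2DSH) ≈ £39,362.92.
Cost at Q = 2,200: (55,300/2,200)×362 + (2,200/2)×38.7 = £9,099.36 + £42,570.00 = £51,669.36.
Excess = £51,669.36 − £39,362.92 = £12,306.44.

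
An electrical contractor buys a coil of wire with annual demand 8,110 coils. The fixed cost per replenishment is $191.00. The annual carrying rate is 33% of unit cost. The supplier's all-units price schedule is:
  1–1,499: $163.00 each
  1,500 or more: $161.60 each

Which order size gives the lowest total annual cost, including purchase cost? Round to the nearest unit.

Q* ≈ 240 coils

Holding cost per unit per year at price C is H = 0.33·C.
Evaluate total cost at each tier's feasible EOQ or, if the EOQ is below the tier, at the tier's minimum quantity.
EOQ at $163.00 = 240.0 (feasible in tier 1): TC = 8,110×$163.00 + (8,110/240.0)×191 + (240.0/2)×0.33×$163.00 = $1,334,839.01.
EOQ at $161.60 = 241.0 < 1500, so use break Q=1500: TC = 8,110×$161.60 + (8,110/1500.0)×191 + (1500.0/2)×0.33×$161.60 = $1,351,604.67.
Lowest total cost is $1,334,839.01 at Q = 240.0.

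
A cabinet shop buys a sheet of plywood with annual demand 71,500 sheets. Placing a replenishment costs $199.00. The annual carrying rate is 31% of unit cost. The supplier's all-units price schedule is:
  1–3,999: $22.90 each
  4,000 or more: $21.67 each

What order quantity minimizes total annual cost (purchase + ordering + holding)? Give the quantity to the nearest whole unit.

Holding cost per unit per year at price C is H = 0.31·C.
Evaluate total cost at each tier's feasible EOQ or, if the EOQ is below the tier, at the tier's minimum quantity.
EOQ at $22.90 = 2002.1 (feasible in tier 1): TC = 71,500×$22.90 + (71,500/2002.1)×199 + (2002.1/2)×0.31×$22.90 = $1,651,563.24.
EOQ at $21.67 = 2058.2 < 4000, so use break Q=4000: TC = 71,500×$21.67 + (71,500/4000.0)×199 + (4000.0/2)×0.31×$21.67 = $1,566,397.53.
Lowest total cost is $1,566,397.53 at Q = 4000.0.

Q* ≈ 4,000 sheets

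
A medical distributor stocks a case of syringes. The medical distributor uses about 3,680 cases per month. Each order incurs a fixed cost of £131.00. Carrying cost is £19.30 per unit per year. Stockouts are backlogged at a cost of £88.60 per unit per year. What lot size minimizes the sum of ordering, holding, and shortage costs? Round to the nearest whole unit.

Q* ≈ 854 cases

Annual demand D = 3,680 × 12 = 44,160.
With planned backorders, Q* = √(2DS/H) · √((H+B)/B).
√(2DS/H) = √(2 × 44,160 × 131 / 19.3) = 774.259.
√((H+B)/B) = √((19.3+88.6)/88.6) = 1.1036.
Q* ≈ 854.438.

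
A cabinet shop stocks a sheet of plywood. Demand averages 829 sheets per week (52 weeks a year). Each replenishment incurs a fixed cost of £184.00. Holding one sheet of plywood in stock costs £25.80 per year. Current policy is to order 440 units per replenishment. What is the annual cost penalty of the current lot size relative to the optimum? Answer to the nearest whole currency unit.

Annual demand D = 829 × 52 = 43,108.
EOQ = √(2DS/H) = √(2 × 43,108 × 184 / 25.8) ≈ 784.14.
Cost at Q* = (D/Q*)S + (Q*/2)H = √(2DSH) ≈ £20,230.78.
Cost at Q = 440: (43,108/440)×184 + (440/2)×25.8 = £18,026.98 + £5,676.00 = £23,702.98.
Excess = £23,702.98 − £20,230.78 = £3,472.20.

Extra cost ≈ £3,472 per year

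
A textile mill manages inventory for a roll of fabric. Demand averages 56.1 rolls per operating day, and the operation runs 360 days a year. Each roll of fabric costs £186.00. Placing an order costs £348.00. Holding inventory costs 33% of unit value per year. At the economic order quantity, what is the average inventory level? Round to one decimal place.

Annual demand D = 56.1 × 360 = 20,196.
Holding cost H = 0.33 × £186.00 = £61.3800 per unit per year.
EOQ = √(2DS/H) = √(2 × 20,196 × 348 / 61.38) ≈ 478.55.
Average inventory = Q*/2 ≈ 478.55 / 2 = 239.273.

Average inventory ≈ 239.3 rolls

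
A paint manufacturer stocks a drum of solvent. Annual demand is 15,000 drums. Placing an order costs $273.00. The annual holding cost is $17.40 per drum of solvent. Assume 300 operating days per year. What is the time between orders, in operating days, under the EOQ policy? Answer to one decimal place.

Q* = √(2DS/H) = √(2 × 15,000 × 273 / 17.4) ≈ 686.07.
Cycle time = Q*/D × 300 = 686.07 / 15,000 × 300 ≈ 13.721 days.

T ≈ 13.7 days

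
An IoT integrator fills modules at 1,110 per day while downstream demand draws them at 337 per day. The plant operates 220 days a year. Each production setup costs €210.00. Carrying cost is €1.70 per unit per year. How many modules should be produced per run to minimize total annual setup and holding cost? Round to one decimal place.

Annual demand D = 337 × 220 = 74,140.
Production build-up factor (1 − d/p) = 1 − 337/1,110 = 0.6964.
Q* = √(2DS / (H(1 − d/p))) = √(2 × 74,140 × 210 / (1.7 × 0.6964)).
= √(31,138,800 / 1.1839) ≈ 5128.593.

Q* ≈ 5,128.6 modules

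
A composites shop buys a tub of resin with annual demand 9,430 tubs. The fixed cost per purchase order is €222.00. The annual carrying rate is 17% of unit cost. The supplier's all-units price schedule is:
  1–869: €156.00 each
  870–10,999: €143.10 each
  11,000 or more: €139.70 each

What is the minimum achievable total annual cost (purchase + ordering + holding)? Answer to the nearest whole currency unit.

Holding cost per unit per year at price C is H = 0.17·C.
Evaluate total cost at each tier's feasible EOQ or, if the EOQ is below the tier, at the tier's minimum quantity.
EOQ at €156.00 = 397.3 (feasible in tier 1): TC = 9,430×€156.00 + (9,430/397.3)×222 + (397.3/2)×0.17×€156.00 = €1,481,617.42.
EOQ at €143.10 = 414.9 < 870, so use break Q=870: TC = 9,430×€143.10 + (9,430/870.0)×222 + (870.0/2)×0.17×€143.10 = €1,362,421.52.
EOQ at €139.70 = 419.9 < 11000, so use break Q=11000: TC = 9,430×€139.70 + (9,430/11000.0)×222 + (11000.0/2)×0.17×€139.70 = €1,448,180.81.
Lowest total cost among the candidates is at Q = 870.0.

TC* ≈ €1,362,422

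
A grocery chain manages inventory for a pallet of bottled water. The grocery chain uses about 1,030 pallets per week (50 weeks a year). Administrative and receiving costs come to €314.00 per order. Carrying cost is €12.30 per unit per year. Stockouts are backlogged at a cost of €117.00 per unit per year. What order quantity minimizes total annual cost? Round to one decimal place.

Q* ≈ 1,704.7 pallets

Annual demand D = 1,030 × 50 = 51,500.
With planned backorders, Q* = √(2DS/H) · √((H+B)/B).
√(2DS/H) = √(2 × 51,500 × 314 / 12.3) = 1621.552.
√((H+B)/B) = √((12.3+117)/117) = 1.0513.
Q* ≈ 1704.658.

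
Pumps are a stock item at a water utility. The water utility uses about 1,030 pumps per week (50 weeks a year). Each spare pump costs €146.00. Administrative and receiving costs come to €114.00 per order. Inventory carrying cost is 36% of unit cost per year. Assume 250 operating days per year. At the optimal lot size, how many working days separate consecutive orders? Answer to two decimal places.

T ≈ 2.29 days

Annual demand D = 1,030 × 50 = 51,500.
Holding cost H = 0.36 × €146.00 = €52.5600 per unit per year.
The optimal lot size = √(2DS/H) = √(2 × 51,500 × 114 / 52.56) ≈ 472.65.
Cycle time = Q*/D × 250 = 472.65 / 51,500 × 250 ≈ 2.294 days.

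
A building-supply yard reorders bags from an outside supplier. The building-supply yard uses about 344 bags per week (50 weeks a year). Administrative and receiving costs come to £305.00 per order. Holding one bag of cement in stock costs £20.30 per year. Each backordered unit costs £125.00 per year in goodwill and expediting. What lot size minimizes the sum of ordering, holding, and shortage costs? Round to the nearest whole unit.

Annual demand D = 344 × 50 = 17,200.
With planned backorders, Q* = √(2DS/H) · √((H+B)/B).
√(2DS/H) = √(2 × 17,200 × 305 / 20.3) = 718.921.
√((H+B)/B) = √((20.3+125)/125) = 1.0781.
Q* ≈ 775.102.

Q* ≈ 775 bags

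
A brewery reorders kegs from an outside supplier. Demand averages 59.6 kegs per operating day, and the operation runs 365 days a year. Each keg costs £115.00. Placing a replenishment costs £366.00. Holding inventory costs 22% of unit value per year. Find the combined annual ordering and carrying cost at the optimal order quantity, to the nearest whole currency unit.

Annual demand D = 59.6 × 365 = 21,754.
Holding cost H = 0.22 × £115.00 = £25.3000 per unit per year.
Q* = √(2DS/H) = √(2 × 21,754 × 366 / 25.3) ≈ 793.35.
At the optimum the two cost components are equal, so total cost = 2·(Q*/2)H = Q*·H.
Minimum total = √(2DSH) = √(2 × 21,754 × 366 × 25.3) ≈ 20071.756.

TC* ≈ £20,072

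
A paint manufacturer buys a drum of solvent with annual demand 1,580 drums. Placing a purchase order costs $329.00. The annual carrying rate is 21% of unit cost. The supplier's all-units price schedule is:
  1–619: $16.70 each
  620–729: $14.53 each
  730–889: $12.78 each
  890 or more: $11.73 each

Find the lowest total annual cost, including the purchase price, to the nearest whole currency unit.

Holding cost per unit per year at price C is H = 0.21·C.
Evaluate total cost at each tier's feasible EOQ or, if the EOQ is below the tier, at the tier's minimum quantity.
EOQ at $16.70 = 544.5 (feasible in tier 1): TC = 1,580×$16.70 + (1,580/544.5)×329 + (544.5/2)×0.21×$16.70 = $28,295.45.
EOQ at $14.53 = 583.7 < 620, so use break Q=620: TC = 1,580×$14.53 + (1,580/620.0)×329 + (620.0/2)×0.21×$14.53 = $24,741.72.
EOQ at $12.78 = 622.4 < 730, so use break Q=730: TC = 1,580×$12.78 + (1,580/730.0)×329 + (730.0/2)×0.21×$12.78 = $21,884.07.
EOQ at $11.73 = 649.7 < 890, so use break Q=890: TC = 1,580×$11.73 + (1,580/890.0)×329 + (890.0/2)×0.21×$11.73 = $20,213.64.
Lowest total cost among the candidates is at Q = 890.0.

TC* ≈ $20,214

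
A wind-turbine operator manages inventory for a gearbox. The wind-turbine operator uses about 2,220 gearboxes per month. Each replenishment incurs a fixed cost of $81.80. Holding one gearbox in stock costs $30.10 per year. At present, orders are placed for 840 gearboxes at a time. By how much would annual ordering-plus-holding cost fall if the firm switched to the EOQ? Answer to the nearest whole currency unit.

Annual demand D = 2,220 × 12 = 26,640.
EOQ = √(2DS/H) = √(2 × 26,640 × 81.8 / 30.1) ≈ 380.52.
Cost at Q* = (D/Q*)S + (Q*/2)H = √(2DSH) ≈ $11,453.60.
Cost at Q = 840: (26,640/840)×81.8 + (840/2)×30.1 = $2,594.23 + $12,642.00 = $15,236.23.
Excess = $15,236.23 − $11,453.60 = $3,782.63.

Extra cost ≈ $3,783 per year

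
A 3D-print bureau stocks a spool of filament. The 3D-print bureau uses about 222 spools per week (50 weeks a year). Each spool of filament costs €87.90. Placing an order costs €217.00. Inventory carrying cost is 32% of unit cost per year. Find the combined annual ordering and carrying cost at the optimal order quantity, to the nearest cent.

TC* ≈ €11,640.61

Annual demand D = 222 × 50 = 11,100.
Holding cost H = 0.32 × €87.90 = €28.1280 per unit per year.
EOQ = √(2DS/H) = √(2 × 11,100 × 217 / 28.128) ≈ 413.84.
At the optimum the two cost components are equal, so total cost = 2·(Q*/2)H = Q*·H.
Minimum total = √(2DSH) = √(2 × 11,100 × 217 × 28.128) ≈ 11640.611.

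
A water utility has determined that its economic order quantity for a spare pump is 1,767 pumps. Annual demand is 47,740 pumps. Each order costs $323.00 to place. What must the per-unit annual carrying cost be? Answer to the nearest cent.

H ≈ $9.88

The basic EOQ model gives Q* = √(2DS/H); rearrange for the unknown.
From Q* = √(2DS/H): H = 2DS / Q*² = 2 × 47,740 × 323 / 1,767² = 9.8774.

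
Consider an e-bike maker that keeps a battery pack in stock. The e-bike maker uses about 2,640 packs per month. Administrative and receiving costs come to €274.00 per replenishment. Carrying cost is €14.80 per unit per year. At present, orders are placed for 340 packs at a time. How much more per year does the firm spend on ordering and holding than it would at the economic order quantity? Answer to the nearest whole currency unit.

Annual demand D = 2,640 × 12 = 31,680.
EOQ = √(2DS/H) = √(2 × 31,680 × 274 / 14.8) ≈ 1083.06.
Cost at Q* = (D/Q*)S + (Q*/2)H = √(2DSH) ≈ €16,029.27.
Cost at Q = 340: (31,680/340)×274 + (340/2)×14.8 = €25,530.35 + €2,516.00 = €28,046.35.
Excess = €28,046.35 − €16,029.27 = €12,017.08.

Extra cost ≈ €12,017 per year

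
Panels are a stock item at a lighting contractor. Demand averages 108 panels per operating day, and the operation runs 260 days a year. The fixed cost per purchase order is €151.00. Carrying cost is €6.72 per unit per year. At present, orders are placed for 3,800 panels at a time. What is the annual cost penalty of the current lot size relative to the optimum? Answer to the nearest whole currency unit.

Annual demand D = 108 × 260 = 28,080.
EOQ = √(2DS/H) = √(2 × 28,080 × 151 / 6.72) ≈ 1123.36.
Cost at Q* = (D/Q*)S + (Q*/2)H = √(2DSH) ≈ €7,548.95.
Cost at Q = 3,800: (28,080/3,800)×151 + (3,800/2)×6.72 = €1,115.81 + €12,768.00 = €13,883.81.
Excess = €13,883.81 − €7,548.95 = €6,334.86.

Extra cost ≈ €6,335 per year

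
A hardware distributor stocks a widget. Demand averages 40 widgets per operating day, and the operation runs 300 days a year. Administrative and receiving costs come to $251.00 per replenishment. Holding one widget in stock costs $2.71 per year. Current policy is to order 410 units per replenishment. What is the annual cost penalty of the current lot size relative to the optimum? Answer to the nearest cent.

Extra cost ≈ $3,861.47 per year

Annual demand D = 40 × 300 = 12,000.
EOQ = √(2DS/H) = √(2 × 12,000 × 251 / 2.71) ≈ 1490.93.
Cost at Q* = (D/Q*)S + (Q*/2)H = √(2DSH) ≈ $4,040.43.
Cost at Q = 410: (12,000/410)×251 + (410/2)×2.71 = $7,346.34 + $555.55 = $7,901.89.
Excess = $7,901.89 − $4,040.43 = $3,861.47.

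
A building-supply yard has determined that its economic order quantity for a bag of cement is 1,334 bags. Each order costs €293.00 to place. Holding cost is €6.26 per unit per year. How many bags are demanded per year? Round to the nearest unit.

The basic EOQ model gives Q* = √(2DS/H); rearrange for the unknown.
From Q* = √(2DS/H): D = Q*²H / (2S) = 1,334² × 6.26 / (2 × 293) = 19010.274.

D ≈ 19,010 bags per year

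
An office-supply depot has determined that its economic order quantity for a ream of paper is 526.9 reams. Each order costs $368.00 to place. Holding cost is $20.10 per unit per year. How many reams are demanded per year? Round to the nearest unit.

Invert the EOQ relation Q*² = 2DS/H.
From Q* = √(2DS/H): D = Q*²H / (2S) = 526.9² × 20.1 / (2 × 368) = 7581.840.

D ≈ 7,582 reams per year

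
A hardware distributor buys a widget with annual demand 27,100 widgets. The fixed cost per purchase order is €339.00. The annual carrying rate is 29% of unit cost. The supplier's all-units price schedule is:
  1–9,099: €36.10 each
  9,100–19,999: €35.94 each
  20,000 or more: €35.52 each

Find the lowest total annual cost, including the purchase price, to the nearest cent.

TC* ≈ €992,179.22

Holding cost per unit per year at price C is H = 0.29·C.
For each price level, check whether its EOQ is feasible; otherwise the best quantity at that price is the breakpoint.
EOQ at €36.10 = 1324.8 (feasible in tier 1): TC = 27,100×€36.10 + (27,100/1324.8)×339 + (1324.8/2)×0.29×€36.10 = €992,179.22.
EOQ at €35.94 = 1327.7 < 9100, so use break Q=9100: TC = 27,100×€35.94 + (27,100/9100.0)×339 + (9100.0/2)×0.29×€35.94 = €1,022,406.38.
EOQ at €35.52 = 1335.6 < 20000, so use break Q=20000: TC = 27,100×€35.52 + (27,100/20000.0)×339 + (20000.0/2)×0.29×€35.52 = €1,066,059.35.
Lowest total cost among the candidates is at Q = 1324.8.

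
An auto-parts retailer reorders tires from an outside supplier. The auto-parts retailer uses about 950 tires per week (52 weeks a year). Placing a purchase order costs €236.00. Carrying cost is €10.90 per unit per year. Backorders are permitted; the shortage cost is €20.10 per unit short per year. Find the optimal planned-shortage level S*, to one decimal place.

S* ≈ 638.7 tires

Annual demand D = 950 × 52 = 49,400.
With planned backorders, Q* = √(2DS/H) · √((H+B)/B).
√(2DS/H) = √(2 × 49,400 × 236 / 10.9) = 1462.585.
√((H+B)/B) = √((10.9+20.1)/20.1) = 1.2419.
Q* ≈ 1816.369.
S* = Q* · H/(H+B) = 1816.369 × 10.9/31 ≈ 638.659.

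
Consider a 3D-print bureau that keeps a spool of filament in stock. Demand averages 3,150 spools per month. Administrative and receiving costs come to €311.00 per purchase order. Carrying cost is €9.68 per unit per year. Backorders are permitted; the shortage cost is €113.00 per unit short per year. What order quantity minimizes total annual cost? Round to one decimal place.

Q* ≈ 1,623.9 spools

Annual demand D = 3,150 × 12 = 37,800.
With planned backorders, Q* = √(2DS/H) · √((H+B)/B).
√(2DS/H) = √(2 × 37,800 × 311 / 9.68) = 1558.488.
√((H+B)/B) = √((9.68+113)/113) = 1.0420.
Q* ≈ 1623.869.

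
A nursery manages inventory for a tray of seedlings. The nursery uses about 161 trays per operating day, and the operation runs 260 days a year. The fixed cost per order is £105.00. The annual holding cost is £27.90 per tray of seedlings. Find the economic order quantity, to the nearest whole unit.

Q* ≈ 561 trays

Annual demand D = 161 × 260 = 41,860.
EOQ = √(2DS / H) = √(2 × 41,860 × 105 / 27.9).
= √(8,790,600 / 27.9) = √315,075.2688 ≈ 561.316.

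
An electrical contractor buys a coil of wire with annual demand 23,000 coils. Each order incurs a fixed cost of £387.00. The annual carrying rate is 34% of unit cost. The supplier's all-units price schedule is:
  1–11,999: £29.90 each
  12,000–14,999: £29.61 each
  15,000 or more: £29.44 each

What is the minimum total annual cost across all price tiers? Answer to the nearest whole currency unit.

TC* ≈ £701,153

Holding cost per unit per year at price C is H = 0.34·C.
For each price level, check whether its EOQ is feasible; otherwise the best quantity at that price is the breakpoint.
EOQ at £29.90 = 1323.3 (feasible in tier 1): TC = 23,000×£29.90 + (23,000/1323.3)×387 + (1323.3/2)×0.34×£29.90 = £701,152.70.
EOQ at £29.61 = 1329.8 < 12000, so use break Q=12000: TC = 23,000×£29.61 + (23,000/12000.0)×387 + (12000.0/2)×0.34×£29.61 = £742,176.15.
EOQ at £29.44 = 1333.6 < 15000, so use break Q=15000: TC = 23,000×£29.44 + (23,000/15000.0)×387 + (15000.0/2)×0.34×£29.44 = £752,785.40.
Lowest total cost among the candidates is at Q = 1323.3.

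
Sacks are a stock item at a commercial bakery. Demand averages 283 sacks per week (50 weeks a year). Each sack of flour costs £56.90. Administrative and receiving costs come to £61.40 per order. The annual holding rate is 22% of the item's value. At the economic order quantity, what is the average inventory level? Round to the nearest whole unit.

Average inventory ≈ 186 sacks

Annual demand D = 283 × 50 = 14,150.
Holding cost H = 0.22 × £56.90 = £12.5180 per unit per year.
Q* = √(2DS/H) = √(2 × 14,150 × 61.4 / 12.518) ≈ 372.57.
Average inventory = Q*/2 ≈ 372.57 / 2 = 186.286.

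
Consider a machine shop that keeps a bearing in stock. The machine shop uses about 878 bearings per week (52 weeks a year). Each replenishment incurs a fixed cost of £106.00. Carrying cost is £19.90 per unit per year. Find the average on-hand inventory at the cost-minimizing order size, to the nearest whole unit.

Average inventory ≈ 349 bearings

Annual demand D = 878 × 52 = 45,656.
Q* = √(2DS/H) = √(2 × 45,656 × 106 / 19.9) ≈ 697.41.
Average inventory = Q*/2 ≈ 697.41 / 2 = 348.707.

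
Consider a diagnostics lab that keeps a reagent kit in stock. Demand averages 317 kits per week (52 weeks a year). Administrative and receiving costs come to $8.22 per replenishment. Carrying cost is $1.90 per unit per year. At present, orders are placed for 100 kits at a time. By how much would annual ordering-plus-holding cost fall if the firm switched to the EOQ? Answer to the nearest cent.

Annual demand D = 317 × 52 = 16,484.
EOQ = √(2DS/H) = √(2 × 16,484 × 8.22 / 1.9) ≈ 377.66.
Cost at Q* = (D/Q*)S + (Q*/2)H = √(2DSH) ≈ $717.56.
Cost at Q = 100: (16,484/100)×8.22 + (100/2)×1.9 = $1,354.98 + $95.00 = $1,449.98.
Excess = $1,449.98 − $717.56 = $732.42.

Extra cost ≈ $732.42 per year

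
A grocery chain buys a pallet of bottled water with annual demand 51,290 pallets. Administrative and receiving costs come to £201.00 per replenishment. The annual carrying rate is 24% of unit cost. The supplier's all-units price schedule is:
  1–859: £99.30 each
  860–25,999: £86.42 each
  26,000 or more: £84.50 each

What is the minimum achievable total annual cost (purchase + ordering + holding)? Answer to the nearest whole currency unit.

Holding cost per unit per year at price C is H = 0.24·C.
Evaluate total cost at each tier's feasible EOQ or, if the EOQ is below the tier, at the tier's minimum quantity.
Tier 1 (£99.30): EOQ = 930.1 exceeds tier's upper bound 859, so this tier is dominated.
EOQ at £86.42 = 997.0 (feasible in tier 2): TC = 51,290×£86.42 + (51,290/997.0)×201 + (997.0/2)×0.24×£86.42 = £4,453,161.40.
EOQ at £84.50 = 1008.3 < 26000, so use break Q=26000: TC = 51,290×£84.50 + (51,290/26000.0)×201 + (26000.0/2)×0.24×£84.50 = £4,598,041.51.
Lowest total cost among the candidates is at Q = 997.0.

TC* ≈ £4,453,161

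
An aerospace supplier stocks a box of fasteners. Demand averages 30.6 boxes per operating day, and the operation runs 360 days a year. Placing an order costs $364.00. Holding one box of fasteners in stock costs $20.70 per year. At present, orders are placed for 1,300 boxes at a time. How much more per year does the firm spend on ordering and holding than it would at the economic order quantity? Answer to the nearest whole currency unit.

Extra cost ≈ $3,655 per year

Annual demand D = 30.6 × 360 = 11,016.
EOQ = √(2DS/H) = √(2 × 11,016 × 364 / 20.7) ≈ 622.43.
Cost at Q* = (D/Q*)S + (Q*/2)H = √(2DSH) ≈ $12,884.36.
Cost at Q = 1,300: (11,016/1,300)×364 + (1,300/2)×20.7 = $3,084.48 + $13,455.00 = $16,539.48.
Excess = $16,539.48 − $12,884.36 = $3,655.12.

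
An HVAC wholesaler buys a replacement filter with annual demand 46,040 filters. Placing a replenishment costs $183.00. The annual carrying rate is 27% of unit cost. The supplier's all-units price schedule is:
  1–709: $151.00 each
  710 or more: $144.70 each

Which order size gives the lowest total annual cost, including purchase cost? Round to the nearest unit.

Q* ≈ 710 filters

Holding cost per unit per year at price C is H = 0.27·C.
Evaluate total cost at each tier's feasible EOQ or, if the EOQ is below the tier, at the tier's minimum quantity.
EOQ at $151.00 = 642.9 (feasible in tier 1): TC = 46,040×$151.00 + (46,040/642.9)×183 + (642.9/2)×0.27×$151.00 = $6,978,250.70.
EOQ at $144.70 = 656.7 < 710, so use break Q=710: TC = 46,040×$144.70 + (46,040/710.0)×183 + (710.0/2)×0.27×$144.70 = $6,687,724.14.
Lowest total cost is $6,687,724.14 at Q = 710.0.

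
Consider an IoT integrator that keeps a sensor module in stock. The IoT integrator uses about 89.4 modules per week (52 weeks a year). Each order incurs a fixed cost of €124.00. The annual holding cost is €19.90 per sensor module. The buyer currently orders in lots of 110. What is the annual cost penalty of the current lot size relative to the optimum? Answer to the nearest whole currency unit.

Annual demand D = 89.4 × 52 = 4,648.8.
EOQ = √(2DS/H) = √(2 × 4,648.8 × 124 / 19.9) ≈ 240.70.
Cost at Q* = (D/Q*)S + (Q*/2)H = √(2DSH) ≈ €4,789.86.
Cost at Q = 110: (4,648.8/110)×124 + (110/2)×19.9 = €5,240.47 + €1,094.50 = €6,334.97.
Excess = €6,334.97 − €4,789.86 = €1,545.11.

Extra cost ≈ €1,545 per year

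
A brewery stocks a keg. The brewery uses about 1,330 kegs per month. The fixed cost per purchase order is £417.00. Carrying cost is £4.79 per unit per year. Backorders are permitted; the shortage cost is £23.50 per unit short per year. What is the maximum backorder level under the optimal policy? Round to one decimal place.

S* ≈ 309.7 kegs

Annual demand D = 1,330 × 12 = 15,960.
With planned backorders, Q* = √(2DS/H) · √((H+B)/B).
√(2DS/H) = √(2 × 15,960 × 417 / 4.79) = 1666.985.
√((H+B)/B) = √((4.79+23.5)/23.5) = 1.0972.
Q* ≈ 1829.002.
S* = Q* · H/(H+B) = 1829.002 × 4.79/28.29 ≈ 309.683.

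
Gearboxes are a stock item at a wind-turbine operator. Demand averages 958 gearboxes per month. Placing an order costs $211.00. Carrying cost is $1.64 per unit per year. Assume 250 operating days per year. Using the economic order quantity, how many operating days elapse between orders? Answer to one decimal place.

Annual demand D = 958 × 12 = 11,496.
The optimal lot size = √(2DS/H) = √(2 × 11,496 × 211 / 1.64) ≈ 1719.92.
Cycle time = Q*/D × 250 = 1719.92 / 11,496 × 250 ≈ 37.403 days.

T ≈ 37.4 days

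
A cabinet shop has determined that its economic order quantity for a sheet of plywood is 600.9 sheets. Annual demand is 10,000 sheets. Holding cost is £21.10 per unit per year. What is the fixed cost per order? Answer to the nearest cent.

S ≈ £380.94

Squaring Q* = √(2DS/H) gives Q*² = 2DS/H.
From Q* = √(2DS/H): S = Q*²H / (2D) = 600.9² × 21.1 / (2 × 10,000) = 380.9403.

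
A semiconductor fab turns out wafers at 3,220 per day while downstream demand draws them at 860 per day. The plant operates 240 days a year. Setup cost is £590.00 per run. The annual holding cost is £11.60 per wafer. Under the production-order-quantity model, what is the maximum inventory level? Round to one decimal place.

I_max ≈ 3,922.8 wafers

Annual demand D = 860 × 240 = 206,400.
Production build-up factor (1 − d/p) = 1 − 860/3,220 = 0.7329.
Q* = √(2DS / (H(1 − d/p))) = √(2 × 206,400 × 590 / (11.6 × 0.7329)).
= √(243,552,000 / 8.5019) ≈ 5352.280.
Maximum inventory = Q*(1 − d/p) = 5352.280 × 0.7329 ≈ 3922.789.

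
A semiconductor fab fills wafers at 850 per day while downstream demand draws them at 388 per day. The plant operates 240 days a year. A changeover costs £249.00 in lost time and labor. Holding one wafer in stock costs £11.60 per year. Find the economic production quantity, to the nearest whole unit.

Q* ≈ 2,712 wafers

Annual demand D = 388 × 240 = 93,120.
Production build-up factor (1 − d/p) = 1 − 388/850 = 0.5435.
Q* = √(2DS / (H(1 − d/p))) = √(2 × 93,120 × 249 / (11.6 × 0.5435)).
= √(46,373,760 / 6.3049) ≈ 2712.037.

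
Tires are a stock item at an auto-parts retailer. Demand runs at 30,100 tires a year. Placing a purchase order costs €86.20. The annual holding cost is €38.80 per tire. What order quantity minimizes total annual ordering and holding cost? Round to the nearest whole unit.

Q* ≈ 366 tires

EOQ = √(2DS / H) = √(2 × 30,100 × 86.2 / 38.8).
= √(5,189,240 / 38.8) = √133,743.299 ≈ 365.709.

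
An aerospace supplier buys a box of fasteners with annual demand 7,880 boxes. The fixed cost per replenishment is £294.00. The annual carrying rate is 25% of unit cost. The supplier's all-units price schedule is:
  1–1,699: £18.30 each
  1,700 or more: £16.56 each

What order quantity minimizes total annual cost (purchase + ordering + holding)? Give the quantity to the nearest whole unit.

Holding cost per unit per year at price C is H = 0.25·C.
For each price level, check whether its EOQ is feasible; otherwise the best quantity at that price is the breakpoint.
EOQ at £18.30 = 1006.4 (feasible in tier 1): TC = 7,880×£18.30 + (7,880/1006.4)×294 + (1006.4/2)×0.25×£18.30 = £148,808.13.
EOQ at £16.56 = 1057.9 < 1700, so use break Q=1700: TC = 7,880×£16.56 + (7,880/1700.0)×294 + (1700.0/2)×0.25×£16.56 = £135,374.58.
Lowest total cost is £135,374.58 at Q = 1700.0.

Q* ≈ 1,700 boxes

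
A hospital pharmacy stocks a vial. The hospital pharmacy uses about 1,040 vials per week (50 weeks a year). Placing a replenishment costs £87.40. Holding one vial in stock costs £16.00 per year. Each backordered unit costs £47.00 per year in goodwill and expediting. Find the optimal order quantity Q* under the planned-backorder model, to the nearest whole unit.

Annual demand D = 1,040 × 50 = 52,000.
With planned backorders, Q* = √(2DS/H) · √((H+B)/B).
√(2DS/H) = √(2 × 52,000 × 87.4 / 16) = 753.724.
√((H+B)/B) = √((16+47)/47) = 1.1578.
Q* ≈ 872.637.

Q* ≈ 873 vials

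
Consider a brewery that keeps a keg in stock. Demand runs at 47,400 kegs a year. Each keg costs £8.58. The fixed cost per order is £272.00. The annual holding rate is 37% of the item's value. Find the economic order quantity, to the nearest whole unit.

Holding cost H = 0.37 × £8.58 = £3.1746 per unit per year.
EOQ = √(2DS / H) = √(2 × 47,400 × 272 / 3.1746).
= √(25,785,600 / 3.1746) = √8,122,472.1225 ≈ 2849.995.

Q* ≈ 2,850 kegs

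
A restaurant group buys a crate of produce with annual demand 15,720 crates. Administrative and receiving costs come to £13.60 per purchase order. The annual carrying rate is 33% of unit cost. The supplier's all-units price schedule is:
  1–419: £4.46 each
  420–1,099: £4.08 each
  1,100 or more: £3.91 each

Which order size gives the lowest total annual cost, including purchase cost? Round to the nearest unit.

Q* ≈ 1,100 crates

Holding cost per unit per year at price C is H = 0.33·C.
For each price level, check whether its EOQ is feasible; otherwise the best quantity at that price is the breakpoint.
Tier 1 (£4.46): EOQ = 539.0 exceeds tier's upper bound 419, so this tier is dominated.
EOQ at £4.08 = 563.5 (feasible in tier 2): TC = 15,720×£4.08 + (15,720/563.5)×13.6 + (563.5/2)×0.33×£4.08 = £64,896.35.
EOQ at £3.91 = 575.7 < 1100, so use break Q=1100: TC = 15,720×£3.91 + (15,720/1100.0)×13.6 + (1100.0/2)×0.33×£3.91 = £62,369.22.
Lowest total cost is £62,369.22 at Q = 1100.0.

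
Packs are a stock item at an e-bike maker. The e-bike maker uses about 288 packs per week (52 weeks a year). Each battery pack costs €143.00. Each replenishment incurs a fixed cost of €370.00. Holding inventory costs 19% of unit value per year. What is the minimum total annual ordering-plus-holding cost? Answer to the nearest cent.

Annual demand D = 288 × 52 = 14,976.
Holding cost H = 0.19 × €143.00 = €27.1700 per unit per year.
Q* = √(2DS/H) = √(2 × 14,976 × 370 / 27.17) ≈ 638.66.
At Q*, ordering cost (D/Q*)S equals holding cost (Q*/2)H, each = √(DSH/2).
Minimum total = √(2DSH) = √(2 × 14,976 × 370 × 27.17) ≈ 17352.362.

TC* ≈ €17,352.36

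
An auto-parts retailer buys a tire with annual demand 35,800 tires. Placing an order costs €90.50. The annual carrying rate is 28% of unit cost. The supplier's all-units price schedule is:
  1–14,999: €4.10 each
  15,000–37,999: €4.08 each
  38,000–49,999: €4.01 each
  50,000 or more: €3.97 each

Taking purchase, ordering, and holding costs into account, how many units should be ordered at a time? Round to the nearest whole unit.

Holding cost per unit per year at price C is H = 0.28·C.
Evaluate total cost at each tier's feasible EOQ or, if the EOQ is below the tier, at the tier's minimum quantity.
EOQ at €4.10 = 2375.8 (feasible in tier 1): TC = 35,800×€4.10 + (35,800/2375.8)×90.5 + (2375.8/2)×0.28×€4.10 = €149,507.42.
EOQ at €4.08 = 2381.6 < 15000, so use break Q=15000: TC = 35,800×€4.08 + (35,800/15000.0)×90.5 + (15000.0/2)×0.28×€4.08 = €154,847.99.
EOQ at €4.01 = 2402.3 < 38000, so use break Q=38000: TC = 35,800×€4.01 + (35,800/38000.0)×90.5 + (38000.0/2)×0.28×€4.01 = €164,976.46.
EOQ at €3.97 = 2414.4 < 50000, so use break Q=50000: TC = 35,800×€3.97 + (35,800/50000.0)×90.5 + (50000.0/2)×0.28×€3.97 = €169,980.80.
Lowest total cost is €149,507.42 at Q = 2375.8.

Q* ≈ 2,376 tires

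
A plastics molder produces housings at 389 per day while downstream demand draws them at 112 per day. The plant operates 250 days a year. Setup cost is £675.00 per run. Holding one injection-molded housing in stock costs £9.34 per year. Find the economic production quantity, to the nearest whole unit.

Q* ≈ 2,384 housings

Annual demand D = 112 × 250 = 28,000.
Production build-up factor (1 − d/p) = 1 − 112/389 = 0.7121.
Q* = √(2DS / (H(1 − d/p))) = √(2 × 28,000 × 675 / (9.34 × 0.7121)).
= √(37,800,000 / 6.6508) ≈ 2384.006.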